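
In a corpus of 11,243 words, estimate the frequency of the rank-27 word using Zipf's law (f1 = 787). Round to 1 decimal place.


Zipf's law: f(r) = f(1) / r
f(1) = 787
f(27) = 787 / 27
= 29.1 occurrences


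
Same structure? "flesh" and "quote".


Pattern of "flesh": [0, 1, 2, 3, 4]
Pattern of "quote": [0, 1, 2, 3, 4]
Patterns match
Same pattern = Yes


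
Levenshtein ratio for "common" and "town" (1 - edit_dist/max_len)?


Word 1: "common" (length 6)
Word 2: "town" (length 4)
One optimal edit sequence:
  1. substitute 'c' -> 't'  (+1)
  2. keep 'o'
  3. delete 'm'  (+1)
  4. delete 'm'  (+1)
  5. substitute 'o' -> 'w'  (+1)
  6. keep 'n'
Edit distance = 4
Max length = max(6, 4) = 6
Similarity = 1 - 4/6
= 0.3333


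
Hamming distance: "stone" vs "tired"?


Comparing character by character (same length = 5):
  Pos 0: 's' vs 't' !=
  Pos 1: 't' vs 'i' !=
  Pos 2: 'o' vs 'r' !=
  Pos 3: 'n' vs 'e' !=
  Pos 4: 'e' vs 'd' !=
Hamming distance = 5


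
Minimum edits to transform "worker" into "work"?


Word 1: "worker" (length 6)
Word 2: "work" (length 4)
One optimal edit sequence (insert/delete/substitute each cost 1):
  1. keep 'w'
  2. keep 'o'
  3. keep 'r'
  4. keep 'k'
  5. delete 'e'  (+1)
  6. delete 'r'  (+1)
Total edit operations: 2
Edit distance = 2


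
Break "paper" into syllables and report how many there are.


Word: "paper"
Syllable breakdown: pa / per
Counting: 2 parts
= 2 syllables


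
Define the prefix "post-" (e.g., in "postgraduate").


Prefix: post-
Example: postgraduate (post- + graduate)
Meaning = after


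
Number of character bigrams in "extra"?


Word: "extra" (length 5)
Number of 2-grams = length - 2 + 1 = 5 - 2 + 1
= 4


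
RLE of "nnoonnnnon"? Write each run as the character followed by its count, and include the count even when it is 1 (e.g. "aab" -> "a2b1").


String: "nnoonnnnon"
Scanning for consecutive runs:
  'n' x 2
  'o' x 2
  'n' x 4
  'o' x 1
  'n' x 1
RLE = "n2o2n4o1n1"


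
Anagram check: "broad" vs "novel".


Word 1: "broad" → sorted: abdor
Word 2: "novel" → sorted: elnov
Same letters? abdor != elnov
Anagram = No


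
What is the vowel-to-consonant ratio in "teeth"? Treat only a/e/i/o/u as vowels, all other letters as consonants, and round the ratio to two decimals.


Word: "teeth"
Vowels (a,e,i,o,u): 2
Consonants: 3
Ratio = 2/3
= 0.67


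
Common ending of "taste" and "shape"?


Word 1: "taste"
Word 2: "shape"
Comparing from end:
  Pos -1: 'e' == 'e'
  Pos -2: 't' != 'p' (stop)
LCS = "e" (length 1)


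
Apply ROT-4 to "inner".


Word: "inner"
Shift: 4
Each letter → (letter + shift) mod 26:
  'i' (8) + 4 = 12 → 'm'
  'n' (13) + 4 = 17 → 'r'
  'n' (13) + 4 = 17 → 'r'
  'e' (4) + 4 = 8 → 'i'
  'r' (17) + 4 = 21 → 'v'
Result = "mrriv"


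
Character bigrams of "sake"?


Word: "sake" (length 4)
Number of bigrams = 4 - 2 + 1 = 3
  Position 0: "sa"
  Position 1: "ak"
  Position 2: "ke"
Bigrams = "sa", "ak", "ke"


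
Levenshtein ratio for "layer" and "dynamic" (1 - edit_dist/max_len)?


Word 1: "layer" (length 5)
Word 2: "dynamic" (length 7)
One optimal edit sequence:
  1. insert 'd'  (+1)
  2. insert 'y'  (+1)
  3. substitute 'l' -> 'n'  (+1)
  4. keep 'a'
  5. substitute 'y' -> 'm'  (+1)
  6. substitute 'e' -> 'i'  (+1)
  7. substitute 'r' -> 'c'  (+1)
Edit distance = 6
Max length = max(5, 7) = 7
Similarity = 1 - 6/7
= 0.1429


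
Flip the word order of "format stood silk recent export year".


Original: "format stood silk recent export year"
Words (1..n): format | stood | silk | recent | export | year
Reversed (n..1): year | export | recent | silk | stood | format
Result = "year export recent silk stood format"


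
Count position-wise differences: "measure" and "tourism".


Comparing character by character (same length = 7):
  Pos 0: 'm' vs 't' !=
  Pos 1: 'e' vs 'o' !=
  Pos 2: 'a' vs 'u' !=
  Pos 3: 's' vs 'r' !=
  Pos 4: 'u' vs 'i' !=
  Pos 5: 'r' vs 's' !=
  Pos 6: 'e' vs 'm' !=
Hamming distance = 7


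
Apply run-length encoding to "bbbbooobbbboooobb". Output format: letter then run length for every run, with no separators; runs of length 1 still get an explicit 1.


String: "bbbbooobbbboooobb"
Scanning for consecutive runs:
  'b' x 4
  'o' x 3
  'b' x 4
  'o' x 4
  'b' x 2
RLE = "b4o3b4o4b2"


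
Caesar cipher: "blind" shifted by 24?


Word: "blind"
Shift: 24
Each letter → (letter + shift) mod 26:
  'b' (1) + 24 = 25 → 'z'
  'l' (11) + 24 = 9 → 'j'
  'i' (8) + 24 = 6 → 'g'
  'n' (13) + 24 = 11 → 'l'
  'd' (3) + 24 = 1 → 'b'
Result = "zjglb"


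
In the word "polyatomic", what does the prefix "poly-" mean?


Prefix: poly-
Example: polyatomic (poly- + atomic)
Meaning = many


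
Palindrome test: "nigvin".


Word: "nigvin"
Reversed: "nivgin"
Forward == Backward? nigvin != nivgin
Palindrome = No


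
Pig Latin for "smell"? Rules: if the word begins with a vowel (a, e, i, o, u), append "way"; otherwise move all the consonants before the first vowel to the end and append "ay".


Word: "smell"
Starts with consonant(s) → move to end, add 'ay'
Consonant cluster: "sm"
Pig Latin = "ellsmay"


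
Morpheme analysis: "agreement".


Word: "agreement"
Morphemes: agree / -ment
Each morpheme carries meaning
= 2 morphemes


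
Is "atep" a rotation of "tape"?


Word: "tape", Candidate: "atep"
Method: check if candidate is substring of word+word
"tapetape" contains "atep"? No
Is rotation = No


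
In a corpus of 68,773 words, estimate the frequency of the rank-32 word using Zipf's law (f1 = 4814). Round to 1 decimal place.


Zipf's law: f(r) = f(1) / r
f(1) = 4814
f(32) = 4814 / 32
= 150.4 occurrences


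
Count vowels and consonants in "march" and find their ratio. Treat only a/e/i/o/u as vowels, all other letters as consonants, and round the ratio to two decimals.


Word: "march"
Vowels (a,e,i,o,u): 1
Consonants: 4
Ratio = 1/4
= 0.25


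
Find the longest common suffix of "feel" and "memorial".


Word 1: "feel"
Word 2: "memorial"
Comparing from end:
  Pos -1: 'l' == 'l'
  Pos -2: 'e' != 'a' (stop)
LCS = "l" (length 1)


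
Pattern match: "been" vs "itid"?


Pattern of "been": [0, 1, 1, 2]
Pattern of "itid": [0, 1, 0, 2]
Patterns do not match
Same pattern = No


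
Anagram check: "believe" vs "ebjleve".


Word 1: "believe" → sorted: beeeilv
Word 2: "ebjleve" → sorted: beeejlv
Same letters? beeeilv != beeejlv
Anagram = No


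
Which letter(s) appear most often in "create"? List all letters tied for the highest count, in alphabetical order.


Word: "create"
Letter counts:
  'a': 1
  'c': 1
  'e': 2
  'r': 1
  't': 1
Maximum count = 2
Most frequent = 'e' (2 times each)


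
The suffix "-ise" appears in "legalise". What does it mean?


Suffix: -ise
Example: legalise = legal + -ise
Meaning = to make


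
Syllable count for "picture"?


Word: "picture"
Syllable breakdown: pic | ture
Counting: 2 parts
= 2 syllables


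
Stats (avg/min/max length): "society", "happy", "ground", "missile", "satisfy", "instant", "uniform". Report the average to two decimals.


Lengths: "society"=7, "happy"=5, "ground"=6, "missile"=7, "satisfy"=7, "instant"=7, "uniform"=7
Sum = 46, Count = 7
Average = 46/7 = 6.57
= avg=6.57, min=5, max=7


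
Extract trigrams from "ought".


Word: "ought" (length 5)
Number of trigrams = 5 - 3 + 1 = 3
  Position 0: "oug"
  Position 1: "ugh"
  Position 2: "ght"
Trigrams = "oug", "ugh", "ght"


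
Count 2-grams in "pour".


Word: "pour" (length 4)
Number of 2-grams = length - 2 + 1 = 4 - 2 + 1
= 3


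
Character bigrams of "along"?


Word: "along" (length 5)
Number of bigrams = 5 - 2 + 1 = 4
  Position 0: "al"
  Position 1: "lo"
  Position 2: "on"
  Position 3: "ng"
Bigrams = "al", "lo", "on", "ng"


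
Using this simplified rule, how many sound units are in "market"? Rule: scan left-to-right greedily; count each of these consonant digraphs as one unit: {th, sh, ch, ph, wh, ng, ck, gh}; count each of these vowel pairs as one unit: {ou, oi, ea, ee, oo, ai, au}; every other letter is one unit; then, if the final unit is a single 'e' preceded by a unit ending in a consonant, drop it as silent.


Word: "market" (6 letters)
Left-to-right scan:
  1. 'm' (letter)
  2. 'a' (letter)
  3. 'r' (letter)
  4. 'k' (letter)
  5. 'e' (letter)
  6. 't' (letter)
Units from scan: 6
Sound units = 6 units


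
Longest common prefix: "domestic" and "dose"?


Word 1: "domestic"
Word 2: "dose"
Comparing from start:
  Pos 0: 'd' == 'd'
  Pos 1: 'o' == 'o'
  Pos 2: 'm' != 's' (stop)
LCP = "do" (length 2)


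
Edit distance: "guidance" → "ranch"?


Word 1: "guidance" (length 8)
Word 2: "ranch" (length 5)
One optimal edit sequence (insert/delete/substitute each cost 1):
  1. delete 'g'  (+1)
  2. delete 'u'  (+1)
  3. delete 'i'  (+1)
  4. substitute 'd' -> 'r'  (+1)
  5. keep 'a'
  6. keep 'n'
  7. keep 'c'
  8. substitute 'e' -> 'h'  (+1)
Total edit operations: 5
Edit distance = 5


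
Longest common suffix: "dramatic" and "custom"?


Word 1: "dramatic"
Word 2: "custom"
Comparing from end:
  Pos -1: 'c' != 'm' (stop)
LCS = "" (length 0)


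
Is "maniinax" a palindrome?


Word: "maniinax"
Reversed: "xaniinam"
Forward == Backward? maniinax != xaniinam
Palindrome = No


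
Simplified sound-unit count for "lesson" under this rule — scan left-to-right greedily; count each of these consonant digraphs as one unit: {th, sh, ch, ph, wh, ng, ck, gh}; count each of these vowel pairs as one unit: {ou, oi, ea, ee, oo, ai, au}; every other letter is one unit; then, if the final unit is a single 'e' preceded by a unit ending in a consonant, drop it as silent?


Word: "lesson" (6 letters)
Left-to-right scan:
  (1) 'l' (letter)
  (2) 'e' (letter)
  (3) 's' (letter)
  (4) 's' (letter)
  (5) 'o' (letter)
  (6) 'n' (letter)
Units from scan: 6
Sound units = 6 units


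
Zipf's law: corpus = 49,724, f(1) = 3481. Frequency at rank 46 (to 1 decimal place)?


Zipf's law: f(r) = f(1) / r
f(1) = 3481
f(46) = 3481 / 46
= 75.7 occurrences


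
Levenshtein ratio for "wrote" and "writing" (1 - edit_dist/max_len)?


Word 1: "wrote" (length 5)
Word 2: "writing" (length 7)
One optimal edit sequence:
  1. keep 'w'
  2. keep 'r'
  3. substitute 'o' -> 'i'  (+1)
  4. keep 't'
  5. insert 'i'  (+1)
  6. insert 'n'  (+1)
  7. substitute 'e' -> 'g'  (+1)
Edit distance = 4
Max length = max(5, 7) = 7
Similarity = 1 - 4/7
= 0.4286


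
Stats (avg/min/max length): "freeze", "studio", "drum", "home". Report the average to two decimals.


Lengths: "freeze"=6, "studio"=6, "drum"=4, "home"=4
Sum = 20, Count = 4
Average = 20/4 = 5.00
= avg=5.00, min=4, max=6


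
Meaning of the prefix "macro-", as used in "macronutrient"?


Prefix: macro-
Example: macronutrient (macro- + nutrient)
Meaning = large


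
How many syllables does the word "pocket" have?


Word: "pocket"
Syllable breakdown: pock | et
Counting: 2 parts
= 2 syllables


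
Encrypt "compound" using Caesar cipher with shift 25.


Word: "compound"
Shift: 25
Each letter → (letter + shift) mod 26:
  'c' (2) + 25 = 1 → 'b'
  'o' (14) + 25 = 13 → 'n'
  'm' (12) + 25 = 11 → 'l'
  'p' (15) + 25 = 14 → 'o'
  'o' (14) + 25 = 13 → 'n'
  'u' (20) + 25 = 19 → 't'
  'n' (13) + 25 = 12 → 'm'
  'd' (3) + 25 = 2 → 'c'
Result = "bnlontmc"


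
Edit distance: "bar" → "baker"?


Word 1: "bar" (length 3)
Word 2: "baker" (length 5)
One optimal edit sequence (insert/delete/substitute each cost 1):
  1. keep 'b'
  2. keep 'a'
  3. insert 'k'  (+1)
  4. insert 'e'  (+1)
  5. keep 'r'
Total edit operations: 2
Edit distance = 2


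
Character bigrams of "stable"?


Word: "stable" (length 6)
Number of bigrams = 6 - 2 + 1 = 5
  Position 0: "st"
  Position 1: "ta"
  Position 2: "ab"
  Position 3: "bl"
  Position 4: "le"
Bigrams = "st", "ta", "ab", "bl", "le"


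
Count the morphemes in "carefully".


Word: "carefully"
Morphemes: care / -ful / -ly
Each morpheme carries meaning
= 3 morphemes


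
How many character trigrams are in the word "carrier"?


Word: "carrier" (length 7)
Number of 3-grams = length - 3 + 1 = 7 - 3 + 1
= 5


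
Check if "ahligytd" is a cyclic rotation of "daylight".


Word: "daylight", Candidate: "ahligytd"
Method: check if candidate is substring of word+word
"daylightdaylight" contains "ahligytd"? No
Is rotation = No


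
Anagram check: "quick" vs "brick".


Word 1: "quick" → sorted: cikqu
Word 2: "brick" → sorted: bcikr
Same letters? cikqu != bcikr
Anagram = No


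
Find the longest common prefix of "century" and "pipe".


Word 1: "century"
Word 2: "pipe"
Comparing from start:
  Pos 0: 'c' != 'p' (stop)
LCP = "" (length 0)


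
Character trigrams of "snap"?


Word: "snap" (length 4)
Number of trigrams = 4 - 3 + 1 = 2
  Position 0: "sna"
  Position 1: "nap"
Trigrams = "sna", "nap"


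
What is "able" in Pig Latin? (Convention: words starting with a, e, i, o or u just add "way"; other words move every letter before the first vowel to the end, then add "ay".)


Word: "able"
Starts with vowel → add 'way'
Pig Latin = "ableway"


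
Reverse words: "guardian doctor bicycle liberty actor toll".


Original: "guardian doctor bicycle liberty actor toll"
Words (1..n): guardian | doctor | bicycle | liberty | actor | toll
Reversed (n..1): toll | actor | liberty | bicycle | doctor | guardian
Result = "toll actor liberty bicycle doctor guardian"


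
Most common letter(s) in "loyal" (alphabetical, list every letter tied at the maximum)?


Word: "loyal"
Letter counts:
  'a': 1
  'l': 2
  'o': 1
  'y': 1
Maximum count = 2
Most frequent = 'l' (2 times each)


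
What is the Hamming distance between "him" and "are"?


Comparing character by character (same length = 3):
  Pos 0: 'h' vs 'a' !=
  Pos 1: 'i' vs 'r' !=
  Pos 2: 'm' vs 'e' !=
Hamming distance = 3


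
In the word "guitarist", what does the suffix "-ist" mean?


Suffix: -ist
As in: guitarist -> guitar + -ist
Meaning = one who practices


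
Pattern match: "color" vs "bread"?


Pattern of "color": [0, 1, 2, 1, 3]
Pattern of "bread": [0, 1, 2, 3, 4]
Patterns do not match
Same pattern = No


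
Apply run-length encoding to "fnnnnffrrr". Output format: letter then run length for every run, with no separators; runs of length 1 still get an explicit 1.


String: "fnnnnffrrr"
Scanning for consecutive runs:
  'f' x 1
  'n' x 4
  'f' x 2
  'r' x 3
RLE = "f1n4f2r3"


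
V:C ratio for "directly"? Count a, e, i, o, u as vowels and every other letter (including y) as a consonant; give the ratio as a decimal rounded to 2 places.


Word: "directly"
Vowels (a,e,i,o,u): 2
Consonants: 6
Ratio = 2/6
= 0.33


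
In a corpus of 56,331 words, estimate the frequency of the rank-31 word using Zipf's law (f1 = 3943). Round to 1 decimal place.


Zipf's law: f(r) = f(1) / r
f(1) = 3943
f(31) = 3943 / 31
= 127.2 occurrences


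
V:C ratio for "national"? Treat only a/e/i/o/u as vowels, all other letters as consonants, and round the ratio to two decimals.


Word: "national"
Vowels (a,e,i,o,u): 4
Consonants: 4
Ratio = 4/4
= 1.00


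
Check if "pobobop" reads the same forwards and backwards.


Word: "pobobop"
Reversed: "pobobop"
Forward == Backward? pobobop == pobobop
Palindrome = Yes


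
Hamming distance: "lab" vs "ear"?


Comparing character by character (same length = 3):
  Pos 0: 'l' vs 'e' !=
  Pos 1: 'a' vs 'a' =
  Pos 2: 'b' vs 'r' !=
Hamming distance = 2


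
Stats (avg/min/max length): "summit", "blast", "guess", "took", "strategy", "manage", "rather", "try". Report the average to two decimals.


Lengths: "summit"=6, "blast"=5, "guess"=5, "took"=4, "strategy"=8, "manage"=6, "rather"=6, "try"=3
Sum = 43, Count = 8
Average = 43/8 = 5.38
= avg=5.38, min=3, max=8


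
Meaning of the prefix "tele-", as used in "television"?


Prefix: tele-
Example: television = tele- + vision
Meaning = distant


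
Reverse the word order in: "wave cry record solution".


Original: "wave cry record solution"
Words (1..n): wave | cry | record | solution
Reversed (n..1): solution | record | cry | wave
Result = "solution record cry wave"


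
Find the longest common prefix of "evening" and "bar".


Word 1: "evening"
Word 2: "bar"
Comparing from start:
  Pos 0: 'e' != 'b' (stop)
LCP = "" (length 0)


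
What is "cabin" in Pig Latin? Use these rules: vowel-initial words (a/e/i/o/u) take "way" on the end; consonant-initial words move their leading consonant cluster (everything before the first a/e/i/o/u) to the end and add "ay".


Word: "cabin"
Starts with consonant(s) → move to end, add 'ay'
Consonant cluster: "c"
Pig Latin = "abincay"


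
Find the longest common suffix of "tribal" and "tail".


Word 1: "tribal"
Word 2: "tail"
Comparing from end:
  Pos -1: 'l' == 'l'
  Pos -2: 'a' != 'i' (stop)
LCS = "l" (length 1)


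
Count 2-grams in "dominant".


Word: "dominant" (length 8)
Number of 2-grams = length - 2 + 1 = 8 - 2 + 1
= 7


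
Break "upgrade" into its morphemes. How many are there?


Word: "upgrade"
Morphemes: up- | grade
Each morpheme carries meaning
= 2 morphemes


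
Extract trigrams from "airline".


Word: "airline" (length 7)
Number of trigrams = 7 - 3 + 1 = 5
  Position 0: "air"
  Position 1: "irl"
  Position 2: "rli"
  Position 3: "lin"
  Position 4: "ine"
Trigrams = "air", "irl", "rli", "lin", "ine"


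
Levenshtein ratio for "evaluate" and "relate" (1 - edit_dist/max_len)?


Word 1: "evaluate" (length 8)
Word 2: "relate" (length 6)
One optimal edit sequence:
  1. delete 'e'  (+1)
  2. substitute 'v' -> 'r'  (+1)
  3. substitute 'a' -> 'e'  (+1)
  4. keep 'l'
  5. delete 'u'  (+1)
  6. keep 'a'
  7. keep 't'
  8. keep 'e'
Edit distance = 4
Max length = max(8, 6) = 8
Similarity = 1 - 4/8
= 0.5000


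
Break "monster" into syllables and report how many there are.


Word: "monster"
Syllable breakdown: mon · ster
Counting: 2 parts
= 2 syllables


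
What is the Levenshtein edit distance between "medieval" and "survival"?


Word 1: "medieval" (length 8)
Word 2: "survival" (length 8)
One optimal edit sequence (insert/delete/substitute each cost 1):
  1. substitute 'm' -> 's'  (+1)
  2. substitute 'e' -> 'u'  (+1)
  3. substitute 'd' -> 'r'  (+1)
  4. substitute 'i' -> 'v'  (+1)
  5. substitute 'e' -> 'i'  (+1)
  6. keep 'v'
  7. keep 'a'
  8. keep 'l'
Total edit operations: 5
Edit distance = 5


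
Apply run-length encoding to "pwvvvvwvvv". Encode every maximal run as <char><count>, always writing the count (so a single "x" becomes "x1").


String: "pwvvvvwvvv"
Scanning for consecutive runs:
  'p' x 1
  'w' x 1
  'v' x 4
  'w' x 1
  'v' x 3
RLE = "p1w1v4w1v3"


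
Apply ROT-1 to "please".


Word: "please"
Shift: 1
Each letter → (letter + shift) mod 26:
  'p' (15) + 1 = 16 → 'q'
  'l' (11) + 1 = 12 → 'm'
  'e' (4) + 1 = 5 → 'f'
  'a' (0) + 1 = 1 → 'b'
  's' (18) + 1 = 19 → 't'
  'e' (4) + 1 = 5 → 'f'
Result = "qmfbtf"


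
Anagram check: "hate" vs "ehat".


Word 1: "hate" → sorted: aeht
Word 2: "ehat" → sorted: aeht
Same letters? aeht == aeht
Anagram = Yes


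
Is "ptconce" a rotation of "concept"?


Word: "concept", Candidate: "ptconce"
Method: check if candidate is substring of word+word
"conceptconcept" contains "ptconce"? Yes
Is rotation = Yes


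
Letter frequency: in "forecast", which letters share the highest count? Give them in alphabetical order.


Word: "forecast"
Letter counts:
  'a': 1
  'c': 1
  'e': 1
  'f': 1
  'o': 1
  'r': 1
  's': 1
  't': 1
Maximum count = 1
Most frequent = 'a', 'c', 'e', 'f', 'o', 'r', 's', 't' (1 time each)


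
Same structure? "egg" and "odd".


Pattern of "egg": [0, 1, 1]
Pattern of "odd": [0, 1, 1]
Patterns match
Same pattern = Yes


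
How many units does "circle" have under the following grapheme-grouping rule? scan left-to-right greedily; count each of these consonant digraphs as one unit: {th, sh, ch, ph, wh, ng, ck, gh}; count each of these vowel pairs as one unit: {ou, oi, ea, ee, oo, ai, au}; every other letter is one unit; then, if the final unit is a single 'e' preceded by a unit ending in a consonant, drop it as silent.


Word: "circle" (6 letters)
Left-to-right scan:
  1. 'c' (letter)
  2. 'i' (letter)
  3. 'r' (letter)
  4. 'c' (letter)
  5. 'l' (letter)
  6. 'e' (letter)
Units from scan: 6
Final unit is 'e' after a consonant -> drop as silent (-1)
Sound units = 5 units


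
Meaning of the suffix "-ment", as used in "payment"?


Suffix: -ment
As in: payment -> pay + -ment
Meaning = result of action


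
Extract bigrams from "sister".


Word: "sister" (length 6)
Number of bigrams = 6 - 2 + 1 = 5
  Position 0: "si"
  Position 1: "is"
  Position 2: "st"
  Position 3: "te"
  Position 4: "er"
Bigrams = "si", "is", "st", "te", "er"


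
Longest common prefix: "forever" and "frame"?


Word 1: "forever"
Word 2: "frame"
Comparing from start:
  Pos 0: 'f' == 'f'
  Pos 1: 'o' != 'r' (stop)
LCP = "f" (length 1)


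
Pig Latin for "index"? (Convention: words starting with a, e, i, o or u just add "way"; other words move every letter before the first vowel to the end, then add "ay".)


Word: "index"
Starts with vowel → add 'way'
Pig Latin = "indexway"


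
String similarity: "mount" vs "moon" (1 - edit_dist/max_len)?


Word 1: "mount" (length 5)
Word 2: "moon" (length 4)
One optimal edit sequence:
  1. keep 'm'
  2. keep 'o'
  3. substitute 'u' -> 'o'  (+1)
  4. keep 'n'
  5. delete 't'  (+1)
Edit distance = 2
Max length = max(5, 4) = 5
Similarity = 1 - 2/5
= 0.6000


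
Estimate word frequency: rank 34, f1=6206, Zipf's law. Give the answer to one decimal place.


Zipf's law: f(r) = f(1) / r
f(1) = 6206
f(34) = 6206 / 34
= 182.5 occurrences


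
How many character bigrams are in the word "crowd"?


Word: "crowd" (length 5)
Number of 2-grams = length - 2 + 1 = 5 - 2 + 1
= 4


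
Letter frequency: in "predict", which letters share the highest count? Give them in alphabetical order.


Word: "predict"
Letter counts:
  'c': 1
  'd': 1
  'e': 1
  'i': 1
  'p': 1
  'r': 1
  't': 1
Maximum count = 1
Most frequent = 'c', 'd', 'e', 'i', 'p', 'r', 't' (1 time each)


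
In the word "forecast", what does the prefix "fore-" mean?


Prefix: fore-
Example: forecast (fore- + cast)
Meaning = before


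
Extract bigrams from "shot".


Word: "shot" (length 4)
Number of bigrams = 4 - 2 + 1 = 3
  Position 0: "sh"
  Position 1: "ho"
  Position 2: "ot"
Bigrams = "sh", "ho", "ot"


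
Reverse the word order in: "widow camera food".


Original: "widow camera food"
Words (1..n): widow | camera | food
Reversed (n..1): food | camera | widow
Result = "food camera widow"


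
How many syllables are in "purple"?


Word: "purple"
Syllable breakdown: pur-ple
Counting: 2 parts
= 2 syllables


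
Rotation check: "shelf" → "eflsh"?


Word: "shelf", Candidate: "eflsh"
Method: check if candidate is substring of word+word
"shelfshelf" contains "eflsh"? No
Is rotation = No


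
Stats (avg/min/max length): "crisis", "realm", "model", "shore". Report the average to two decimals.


Lengths: "crisis"=6, "realm"=5, "model"=5, "shore"=5
Sum = 21, Count = 4
Average = 21/4 = 5.25
= avg=5.25, min=5, max=6


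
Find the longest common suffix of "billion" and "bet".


Word 1: "billion"
Word 2: "bet"
Comparing from end:
  Pos -1: 'n' != 't' (stop)
LCS = "" (length 0)


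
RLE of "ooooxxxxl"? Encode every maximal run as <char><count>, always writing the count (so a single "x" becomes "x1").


String: "ooooxxxxl"
Scanning for consecutive runs:
  'o' x 4
  'x' x 4
  'l' x 1
RLE = "o4x4l1"


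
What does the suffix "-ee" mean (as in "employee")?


Suffix: -ee
Example: employee (employ + -ee)
Meaning = one who receives


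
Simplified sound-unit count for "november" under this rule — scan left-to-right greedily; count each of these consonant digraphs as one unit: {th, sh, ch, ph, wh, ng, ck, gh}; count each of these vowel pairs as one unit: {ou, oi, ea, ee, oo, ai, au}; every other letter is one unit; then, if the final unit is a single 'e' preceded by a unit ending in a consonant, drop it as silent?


Word: "november" (8 letters)
Left-to-right scan:
  [1] 'n' (letter)
  [2] 'o' (letter)
  [3] 'v' (letter)
  [4] 'e' (letter)
  [5] 'm' (letter)
  [6] 'b' (letter)
  [7] 'e' (letter)
  [8] 'r' (letter)
Units from scan: 8
Sound units = 8 units


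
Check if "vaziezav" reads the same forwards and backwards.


Word: "vaziezav"
Reversed: "vazeizav"
Forward == Backward? vaziezav != vazeizav
Palindrome = No


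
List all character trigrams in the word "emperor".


Word: "emperor" (length 7)
Number of trigrams = 7 - 3 + 1 = 5
  Position 0: "emp"
  Position 1: "mpe"
  Position 2: "per"
  Position 3: "ero"
  Position 4: "ror"
Trigrams = "emp", "mpe", "per", "ero", "ror"


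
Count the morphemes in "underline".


Word: "underline"
Morphemes: under- / line
Each morpheme carries meaning
= 2 morphemes


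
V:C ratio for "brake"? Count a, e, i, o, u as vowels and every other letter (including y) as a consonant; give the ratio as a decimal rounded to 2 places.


Word: "brake"
Vowels (a,e,i,o,u): 2
Consonants: 3
Ratio = 2/3
= 0.67


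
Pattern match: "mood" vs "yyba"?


Pattern of "mood": [0, 1, 1, 2]
Pattern of "yyba": [0, 0, 1, 2]
Patterns do not match
Same pattern = No


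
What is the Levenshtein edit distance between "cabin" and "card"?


Word 1: "cabin" (length 5)
Word 2: "card" (length 4)
One optimal edit sequence (insert/delete/substitute each cost 1):
  1. keep 'c'
  2. keep 'a'
  3. delete 'b'  (+1)
  4. substitute 'i' -> 'r'  (+1)
  5. substitute 'n' -> 'd'  (+1)
Total edit operations: 3
Edit distance = 3


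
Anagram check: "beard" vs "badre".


Word 1: "beard" → sorted: abder
Word 2: "badre" → sorted: abder
Same letters? abder == abder
Anagram = Yes


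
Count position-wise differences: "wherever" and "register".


Comparing character by character (same length = 8):
  Pos 0: 'w' vs 'r' !=
  Pos 1: 'h' vs 'e' !=
  Pos 2: 'e' vs 'g' !=
  Pos 3: 'r' vs 'i' !=
  Pos 4: 'e' vs 's' !=
  Pos 5: 'v' vs 't' !=
  Pos 6: 'e' vs 'e' =
  Pos 7: 'r' vs 'r' =
Hamming distance = 6


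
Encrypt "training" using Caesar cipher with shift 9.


Word: "training"
Shift: 9
Each letter → (letter + shift) mod 26:
  't' (19) + 9 = 2 → 'c'
  'r' (17) + 9 = 0 → 'a'
  'a' (0) + 9 = 9 → 'j'
  'i' (8) + 9 = 17 → 'r'
  'n' (13) + 9 = 22 → 'w'
  'i' (8) + 9 = 17 → 'r'
  'n' (13) + 9 = 22 → 'w'
  'g' (6) + 9 = 15 → 'p'
Result = "cajrwrwp"


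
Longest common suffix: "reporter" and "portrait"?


Word 1: "reporter"
Word 2: "portrait"
Comparing from end:
  Pos -1: 'r' != 't' (stop)
LCS = "" (length 0)


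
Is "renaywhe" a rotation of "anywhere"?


Word: "anywhere", Candidate: "renaywhe"
Method: check if candidate is substring of word+word
"anywhereanywhere" contains "renaywhe"? No
Is rotation = No


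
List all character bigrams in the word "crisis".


Word: "crisis" (length 6)
Number of bigrams = 6 - 2 + 1 = 5
  Position 0: "cr"
  Position 1: "ri"
  Position 2: "is"
  Position 3: "si"
  Position 4: "is"
Bigrams = "cr", "ri", "is", "si", "is"


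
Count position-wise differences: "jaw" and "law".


Comparing character by character (same length = 3):
  Pos 0: 'j' vs 'l' !=
  Pos 1: 'a' vs 'a' =
  Pos 2: 'w' vs 'w' =
Hamming distance = 1


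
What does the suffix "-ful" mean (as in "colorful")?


Suffix: -ful
Example: colorful = color + -ful
Meaning = full of


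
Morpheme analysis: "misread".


Word: "misread"
Morphemes: mis- / read
Each morpheme carries meaning
= 2 morphemes


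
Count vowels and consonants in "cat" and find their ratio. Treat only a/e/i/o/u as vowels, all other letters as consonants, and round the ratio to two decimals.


Word: "cat"
Vowels (a,e,i,o,u): 1
Consonants: 2
Ratio = 1/2
= 0.50


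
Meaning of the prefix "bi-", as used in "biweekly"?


Prefix: bi-
Example: biweekly = bi- + weekly
Meaning = two


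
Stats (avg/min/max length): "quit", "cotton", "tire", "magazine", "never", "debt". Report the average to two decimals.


Lengths: "quit"=4, "cotton"=6, "tire"=4, "magazine"=8, "never"=5, "debt"=4
Sum = 31, Count = 6
Average = 31/6 = 5.17
= avg=5.17, min=4, max=8


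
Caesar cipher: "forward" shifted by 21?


Word: "forward"
Shift: 21
Each letter → (letter + shift) mod 26:
  'f' (5) + 21 = 0 → 'a'
  'o' (14) + 21 = 9 → 'j'
  'r' (17) + 21 = 12 → 'm'
  'w' (22) + 21 = 17 → 'r'
  'a' (0) + 21 = 21 → 'v'
  'r' (17) + 21 = 12 → 'm'
  'd' (3) + 21 = 24 → 'y'
Result = "ajmrvmy"


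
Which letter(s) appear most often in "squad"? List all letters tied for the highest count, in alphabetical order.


Word: "squad"
Letter counts:
  'a': 1
  'd': 1
  'q': 1
  's': 1
  'u': 1
Maximum count = 1
Most frequent = 'a', 'd', 'q', 's', 'u' (1 time each)


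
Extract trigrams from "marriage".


Word: "marriage" (length 8)
Number of trigrams = 8 - 3 + 1 = 6
  Position 0: "mar"
  Position 1: "arr"
  Position 2: "rri"
  Position 3: "ria"
  Position 4: "iag"
  Position 5: "age"
Trigrams = "mar", "arr", "rri", "ria", "iag", "age"


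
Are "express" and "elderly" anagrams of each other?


Word 1: "express" → sorted: eeprssx
Word 2: "elderly" → sorted: deellry
Same letters? eeprssx != deellry
Anagram = No


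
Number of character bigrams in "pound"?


Word: "pound" (length 5)
Number of 2-grams = length - 2 + 1 = 5 - 2 + 1
= 4


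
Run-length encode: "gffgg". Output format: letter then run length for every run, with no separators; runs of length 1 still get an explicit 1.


String: "gffgg"
Scanning for consecutive runs:
  'g' x 1
  'f' x 2
  'g' x 2
RLE = "g1f2g2"


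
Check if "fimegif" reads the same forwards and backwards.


Word: "fimegif"
Reversed: "figemif"
Forward == Backward? fimegif != figemif
Palindrome = No


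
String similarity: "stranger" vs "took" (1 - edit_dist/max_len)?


Word 1: "stranger" (length 8)
Word 2: "took" (length 4)
One optimal edit sequence:
  1. delete 's'  (+1)
  2. keep 't'
  3. delete 'r'  (+1)
  4. delete 'a'  (+1)
  5. delete 'n'  (+1)
  6. substitute 'g' -> 'o'  (+1)
  7. substitute 'e' -> 'o'  (+1)
  8. substitute 'r' -> 'k'  (+1)
Edit distance = 7
Max length = max(8, 4) = 8
Similarity = 1 - 7/8
= 0.1250


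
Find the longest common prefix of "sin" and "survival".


Word 1: "sin"
Word 2: "survival"
Comparing from start:
  Pos 0: 's' == 's'
  Pos 1: 'i' != 'u' (stop)
LCP = "s" (length 1)


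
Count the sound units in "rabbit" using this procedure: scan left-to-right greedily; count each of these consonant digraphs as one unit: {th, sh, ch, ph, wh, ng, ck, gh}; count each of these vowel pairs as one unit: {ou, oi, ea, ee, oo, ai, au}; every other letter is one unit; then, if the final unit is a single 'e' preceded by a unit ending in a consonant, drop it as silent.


Word: "rabbit" (6 letters)
Left-to-right scan:
  [1] 'r' (letter)
  [2] 'a' (letter)
  [3] 'b' (letter)
  [4] 'b' (letter)
  [5] 'i' (letter)
  [6] 't' (letter)
Units from scan: 6
Sound units = 6 units


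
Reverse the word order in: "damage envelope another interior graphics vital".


Original: "damage envelope another interior graphics vital"
Words (1..n): damage | envelope | another | interior | graphics | vital
Reversed (n..1): vital | graphics | interior | another | envelope | damage
Result = "vital graphics interior another envelope damage"


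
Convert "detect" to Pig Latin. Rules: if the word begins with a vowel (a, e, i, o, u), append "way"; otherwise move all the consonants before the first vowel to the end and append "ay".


Word: "detect"
Starts with consonant(s) → move to end, add 'ay'
Consonant cluster: "d"
Pig Latin = "etectday"


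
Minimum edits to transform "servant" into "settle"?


Word 1: "servant" (length 7)
Word 2: "settle" (length 6)
One optimal edit sequence (insert/delete/substitute each cost 1):
  1. keep 's'
  2. keep 'e'
  3. delete 'r'  (+1)
  4. substitute 'v' -> 't'  (+1)
  5. substitute 'a' -> 't'  (+1)
  6. substitute 'n' -> 'l'  (+1)
  7. substitute 't' -> 'e'  (+1)
Total edit operations: 5
Edit distance = 5


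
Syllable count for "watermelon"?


Word: "watermelon"
Syllable breakdown: wa-ter-mel-on
Counting: 4 parts
= 4 syllables


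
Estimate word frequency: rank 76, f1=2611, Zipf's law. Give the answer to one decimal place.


Zipf's law: f(r) = f(1) / r
f(1) = 2611
f(76) = 2611 / 76
= 34.4 occurrences


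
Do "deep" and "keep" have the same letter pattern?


Pattern of "deep": [0, 1, 1, 2]
Pattern of "keep": [0, 1, 1, 2]
Patterns match
Same pattern = Yes


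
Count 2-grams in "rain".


Word: "rain" (length 4)
Number of 2-grams = length - 2 + 1 = 4 - 2 + 1
= 3


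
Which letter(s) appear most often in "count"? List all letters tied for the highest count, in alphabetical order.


Word: "count"
Letter counts:
  'c': 1
  'n': 1
  'o': 1
  't': 1
  'u': 1
Maximum count = 1
Most frequent = 'c', 'n', 'o', 't', 'u' (1 time each)


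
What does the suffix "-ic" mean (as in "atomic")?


Suffix: -ic
Example: atomic = atom + -ic
Meaning = relating to


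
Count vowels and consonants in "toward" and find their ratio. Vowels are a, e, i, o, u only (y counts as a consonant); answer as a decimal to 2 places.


Word: "toward"
Vowels (a,e,i,o,u): 2
Consonants: 4
Ratio = 2/4
= 0.50


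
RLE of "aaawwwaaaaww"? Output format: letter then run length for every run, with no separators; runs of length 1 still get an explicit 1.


String: "aaawwwaaaaww"
Scanning for consecutive runs:
  'a' x 3
  'w' x 3
  'a' x 4
  'w' x 2
RLE = "a3w3a4w2"


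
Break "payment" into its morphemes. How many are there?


Word: "payment"
Morphemes: pay / -ment
Each morpheme carries meaning
= 2 morphemes


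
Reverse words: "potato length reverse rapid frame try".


Original: "potato length reverse rapid frame try"
Words (1..n): potato | length | reverse | rapid | frame | try
Reversed (n..1): try | frame | rapid | reverse | length | potato
Result = "try frame rapid reverse length potato"


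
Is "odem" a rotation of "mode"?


Word: "mode", Candidate: "odem"
Method: check if candidate is substring of word+word
"modemode" contains "odem"? Yes
Is rotation = Yes


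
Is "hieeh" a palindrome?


Word: "hieeh"
Reversed: "heeih"
Forward == Backward? hieeh != heeih
Palindrome = No


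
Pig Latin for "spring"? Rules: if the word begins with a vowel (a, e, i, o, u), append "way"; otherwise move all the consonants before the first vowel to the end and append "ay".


Word: "spring"
Starts with consonant(s) → move to end, add 'ay'
Consonant cluster: "spr"
Pig Latin = "ingspray"


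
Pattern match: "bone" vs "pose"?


Pattern of "bone": [0, 1, 2, 3]
Pattern of "pose": [0, 1, 2, 3]
Patterns match
Same pattern = Yes


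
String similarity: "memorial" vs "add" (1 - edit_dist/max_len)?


Word 1: "memorial" (length 8)
Word 2: "add" (length 3)
One optimal edit sequence:
  1. delete 'm'  (+1)
  2. delete 'e'  (+1)
  3. delete 'm'  (+1)
  4. delete 'o'  (+1)
  5. delete 'r'  (+1)
  6. substitute 'i' -> 'a'  (+1)
  7. substitute 'a' -> 'd'  (+1)
  8. substitute 'l' -> 'd'  (+1)
Edit distance = 8
Max length = max(8, 3) = 8
Similarity = 1 - 8/8
= 0.0000


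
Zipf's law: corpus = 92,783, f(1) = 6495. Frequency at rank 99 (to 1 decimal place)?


Zipf's law: f(r) = f(1) / r
f(1) = 6495
f(99) = 6495 / 99
= 65.6 occurrences


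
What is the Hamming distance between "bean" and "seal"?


Comparing character by character (same length = 4):
  Pos 0: 'b' vs 's' !=
  Pos 1: 'e' vs 'e' =
  Pos 2: 'a' vs 'a' =
  Pos 3: 'n' vs 'l' !=
Hamming distance = 2


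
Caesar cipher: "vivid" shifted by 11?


Word: "vivid"
Shift: 11
Each letter → (letter + shift) mod 26:
  'v' (21) + 11 = 6 → 'g'
  'i' (8) + 11 = 19 → 't'
  'v' (21) + 11 = 6 → 'g'
  'i' (8) + 11 = 19 → 't'
  'd' (3) + 11 = 14 → 'o'
Result = "gtgto"


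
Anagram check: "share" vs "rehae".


Word 1: "share" → sorted: aehrs
Word 2: "rehae" → sorted: aeehr
Same letters? aehrs != aeehr
Anagram = No


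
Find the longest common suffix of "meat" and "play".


Word 1: "meat"
Word 2: "play"
Comparing from end:
  Pos -1: 't' != 'y' (stop)
LCS = "" (length 0)


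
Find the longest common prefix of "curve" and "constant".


Word 1: "curve"
Word 2: "constant"
Comparing from start:
  Pos 0: 'c' == 'c'
  Pos 1: 'u' != 'o' (stop)
LCP = "c" (length 1)


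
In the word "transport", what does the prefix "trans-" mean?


Prefix: trans-
As in: transport -> trans- + port
Meaning = across


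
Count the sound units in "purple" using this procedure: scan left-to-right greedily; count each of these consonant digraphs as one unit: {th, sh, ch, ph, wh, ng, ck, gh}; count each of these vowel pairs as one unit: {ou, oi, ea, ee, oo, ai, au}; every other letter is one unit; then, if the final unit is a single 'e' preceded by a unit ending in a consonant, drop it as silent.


Word: "purple" (6 letters)
Left-to-right scan:
  1. 'p' (letter)
  2. 'u' (letter)
  3. 'r' (letter)
  4. 'p' (letter)
  5. 'l' (letter)
  6. 'e' (letter)
Units from scan: 6
Final unit is 'e' after a consonant -> drop as silent (-1)
Sound units = 5 units


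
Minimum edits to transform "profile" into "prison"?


Word 1: "profile" (length 7)
Word 2: "prison" (length 6)
One optimal edit sequence (insert/delete/substitute each cost 1):
  1. keep 'p'
  2. keep 'r'
  3. delete 'o'  (+1)
  4. substitute 'f' -> 'i'  (+1)
  5. substitute 'i' -> 's'  (+1)
  6. substitute 'l' -> 'o'  (+1)
  7. substitute 'e' -> 'n'  (+1)
Total edit operations: 5
Edit distance = 5


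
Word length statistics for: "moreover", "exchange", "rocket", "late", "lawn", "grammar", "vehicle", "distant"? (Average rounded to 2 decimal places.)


Lengths: "moreover"=8, "exchange"=8, "rocket"=6, "late"=4, "lawn"=4, "grammar"=7, "vehicle"=7, "distant"=7
Sum = 51, Count = 8
Average = 51/8 = 6.38
= avg=6.38, min=4, max=8


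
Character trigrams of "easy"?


Word: "easy" (length 4)
Number of trigrams = 4 - 3 + 1 = 2
  Position 0: "eas"
  Position 1: "asy"
Trigrams = "eas", "asy"


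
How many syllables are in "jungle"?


Word: "jungle"
Syllable breakdown: jun · gle
Counting: 2 parts
= 2 syllables


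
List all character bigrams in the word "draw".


Word: "draw" (length 4)
Number of bigrams = 4 - 2 + 1 = 3
  Position 0: "dr"
  Position 1: "ra"
  Position 2: "aw"
Bigrams = "dr", "ra", "aw"


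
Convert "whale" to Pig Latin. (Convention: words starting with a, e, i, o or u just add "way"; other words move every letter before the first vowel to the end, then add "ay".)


Word: "whale"
Starts with consonant(s) → move to end, add 'ay'
Consonant cluster: "wh"
Pig Latin = "alewhay"


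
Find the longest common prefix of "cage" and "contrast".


Word 1: "cage"
Word 2: "contrast"
Comparing from start:
  Pos 0: 'c' == 'c'
  Pos 1: 'a' != 'o' (stop)
LCP = "c" (length 1)


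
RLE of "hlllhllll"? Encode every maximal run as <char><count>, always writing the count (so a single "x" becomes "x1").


String: "hlllhllll"
Scanning for consecutive runs:
  'h' x 1
  'l' x 3
  'h' x 1
  'l' x 4
RLE = "h1l3h1l4"


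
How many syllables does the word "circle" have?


Word: "circle"
Syllable breakdown: cir / cle
Counting: 2 parts
= 2 syllables


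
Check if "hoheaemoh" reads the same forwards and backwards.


Word: "hoheaemoh"
Reversed: "homeaehoh"
Forward == Backward? hoheaemoh != homeaehoh
Palindrome = No


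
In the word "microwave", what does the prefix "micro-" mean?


Prefix: micro-
Example: microwave = micro- + wave
Meaning = small
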